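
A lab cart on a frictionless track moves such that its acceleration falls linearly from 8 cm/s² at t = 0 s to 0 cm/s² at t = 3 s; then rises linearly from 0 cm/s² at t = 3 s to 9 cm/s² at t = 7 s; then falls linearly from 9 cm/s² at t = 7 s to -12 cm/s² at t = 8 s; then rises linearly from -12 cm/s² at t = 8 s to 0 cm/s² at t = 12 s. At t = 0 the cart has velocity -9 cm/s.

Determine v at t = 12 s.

-4.5 cm/s

Δv equals the area under the a-t graph; then v = v₀ + Δv.
0–3 s: ½(8 + 0)(3) = 12 cm/s
3–7 s: ½(0 + 9)(4) = 18 cm/s
7–8 s: ½(9 + -12)(1) = -1.5 cm/s
8–12 s: ½(-12 + 0)(4) = -24 cm/s
Δv = 4.5 cm/s, so v(12) = -9 + (4.5) = -4.5 cm/s.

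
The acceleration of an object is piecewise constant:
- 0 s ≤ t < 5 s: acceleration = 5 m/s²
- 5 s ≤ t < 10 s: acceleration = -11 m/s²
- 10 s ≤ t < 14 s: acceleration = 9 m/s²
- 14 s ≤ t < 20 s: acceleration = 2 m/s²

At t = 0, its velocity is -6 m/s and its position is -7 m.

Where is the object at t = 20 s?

-53 m

On each constant-a segment, Δv = aΔt and Δx = v₀Δt + ½aΔt²; chain segment to segment.
0–5 s: v starts -6 m/s; Δx = -6·5 + ½·5·5² = 32.5 m; v ends 19 m/s.
5–10 s: v starts 19 m/s; Δx = 19·5 + ½·-11·5² = -42.5 m; v ends -36 m/s.
10–14 s: v starts -36 m/s; Δx = -36·4 + ½·9·4² = -72 m; v ends 0 m/s.
14–20 s: v starts 0 m/s; Δx = 0·6 + ½·2·6² = 36 m; v ends 12 m/s.
x(20) = -7 + Σ Δx = -53 m.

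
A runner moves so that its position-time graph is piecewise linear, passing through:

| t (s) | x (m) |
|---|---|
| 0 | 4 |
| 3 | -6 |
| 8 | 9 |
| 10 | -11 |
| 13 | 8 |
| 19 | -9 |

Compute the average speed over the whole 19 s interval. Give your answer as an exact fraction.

81/19 m/s

Average speed = (total path length)/(elapsed time); on a piecewise-linear x-t graph the path length is Σ|Δx|.
0–3 s: |Δx| = |-6 − 4| = 10 m
3–8 s: |Δx| = |9 − -6| = 15 m
8–10 s: |Δx| = |-11 − 9| = 20 m
10–13 s: |Δx| = |8 − -11| = 19 m
13–19 s: |Δx| = |-9 − 8| = 17 m
Total path = 81 m; average speed = 81/19 = 81/19 m/s.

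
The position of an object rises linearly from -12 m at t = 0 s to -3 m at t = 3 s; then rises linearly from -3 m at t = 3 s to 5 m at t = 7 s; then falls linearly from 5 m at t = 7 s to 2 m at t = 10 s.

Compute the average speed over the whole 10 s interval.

Average speed = (total path length)/(elapsed time); on a piecewise-linear x-t graph the path length is Σ|Δx|.
0–3 s: |Δx| = |-3 − -12| = 9 m
3–7 s: |Δx| = |5 − -3| = 8 m
7–10 s: |Δx| = |2 − 5| = 3 m
Total path = 20 m; average speed = 20/10 = 2 m/s.

2 m/s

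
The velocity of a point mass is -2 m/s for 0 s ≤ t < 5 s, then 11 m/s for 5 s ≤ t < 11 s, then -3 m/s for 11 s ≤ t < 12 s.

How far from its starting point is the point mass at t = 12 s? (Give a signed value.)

53 m

Displacement is the signed area under the v-t curve.
0–5 s: -2 × 5 = -10 m
5–11 s: 11 × 6 = 66 m
11–12 s: -3 × 1 = -3 m
Net displacement = 53 m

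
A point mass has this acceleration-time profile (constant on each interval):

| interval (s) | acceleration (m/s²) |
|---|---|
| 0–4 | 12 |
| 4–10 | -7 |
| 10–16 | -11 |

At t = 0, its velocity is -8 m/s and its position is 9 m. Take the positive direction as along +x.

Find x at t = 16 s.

On each constant-a segment, Δv = aΔt and Δx = v₀Δt + ½aΔt²; chain segment to segment.
0–4 s: v starts -8 m/s; Δx = -8·4 + ½·12·4² = 64 m; v ends 40 m/s.
4–10 s: v starts 40 m/s; Δx = 40·6 + ½·-7·6² = 114 m; v ends -2 m/s.
10–16 s: v starts -2 m/s; Δx = -2·6 + ½·-11·6² = -210 m; v ends -68 m/s.
x(16) = 9 + Σ Δx = -23 m.

-23 m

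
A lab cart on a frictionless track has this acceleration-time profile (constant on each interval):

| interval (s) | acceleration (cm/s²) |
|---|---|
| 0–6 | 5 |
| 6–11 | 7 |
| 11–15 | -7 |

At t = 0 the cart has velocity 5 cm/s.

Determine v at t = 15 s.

Δv equals the area under the a-t graph; then v = v₀ + Δv.
0–6 s: 5 × 6 = 30 cm/s
6–11 s: 7 × 5 = 35 cm/s
11–15 s: -7 × 4 = -28 cm/s
Δv = 37 cm/s, so v(15) = 5 + (37) = 42 cm/s.

42 cm/s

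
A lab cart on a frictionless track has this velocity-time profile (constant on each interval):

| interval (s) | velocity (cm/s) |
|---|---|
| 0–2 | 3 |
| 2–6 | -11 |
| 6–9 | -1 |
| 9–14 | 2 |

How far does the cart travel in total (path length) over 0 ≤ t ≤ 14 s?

63 cm

Total distance travelled is ∫|v| dt — sum the magnitudes of each area piece.
0–2 s: |3| × 2 = 6 cm
2–6 s: |-11| × 4 = 44 cm
6–9 s: |-1| × 3 = 3 cm
9–14 s: |2| × 5 = 10 cm
Total distance = 63 cm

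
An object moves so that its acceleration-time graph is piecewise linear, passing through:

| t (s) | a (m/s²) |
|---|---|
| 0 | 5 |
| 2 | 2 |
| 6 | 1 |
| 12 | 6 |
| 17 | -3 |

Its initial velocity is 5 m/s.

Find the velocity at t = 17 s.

46.5 m/s

Δv equals the area under the a-t graph; then v = v₀ + Δv.
0–2 s: ½(5 + 2)(2) = 7 m/s
2–6 s: ½(2 + 1)(4) = 6 m/s
6–12 s: ½(1 + 6)(6) = 21 m/s
12–17 s: ½(6 + -3)(5) = 7.5 m/s
Δv = 41.5 m/s, so v(17) = 5 + (41.5) = 46.5 m/s.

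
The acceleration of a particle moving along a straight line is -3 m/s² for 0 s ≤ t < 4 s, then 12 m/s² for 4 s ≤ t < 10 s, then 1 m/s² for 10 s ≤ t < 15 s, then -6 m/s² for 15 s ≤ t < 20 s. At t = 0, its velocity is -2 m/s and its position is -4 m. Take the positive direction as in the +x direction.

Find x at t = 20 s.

On each constant-a segment, Δv = aΔt and Δx = v₀Δt + ½aΔt²; chain segment to segment.
0–4 s: v starts -2 m/s; Δx = -2·4 + ½·-3·4² = -32 m; v ends -14 m/s.
4–10 s: v starts -14 m/s; Δx = -14·6 + ½·12·6² = 132 m; v ends 58 m/s.
10–15 s: v starts 58 m/s; Δx = 58·5 + ½·1·5² = 302.5 m; v ends 63 m/s.
15–20 s: v starts 63 m/s; Δx = 63·5 + ½·-6·5² = 240 m; v ends 33 m/s.
x(20) = -4 + Σ Δx = 638.5 m.

638.5 m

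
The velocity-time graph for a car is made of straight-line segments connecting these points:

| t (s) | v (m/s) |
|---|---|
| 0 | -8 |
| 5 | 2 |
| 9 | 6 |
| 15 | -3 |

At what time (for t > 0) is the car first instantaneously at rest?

t = 4 s

v changes sign on 0–5 s (from -8 to 2); the graph is linear there, so v = 0 at t = 0 + (8)·(5 − 0)/(2 − -8) = 4 s.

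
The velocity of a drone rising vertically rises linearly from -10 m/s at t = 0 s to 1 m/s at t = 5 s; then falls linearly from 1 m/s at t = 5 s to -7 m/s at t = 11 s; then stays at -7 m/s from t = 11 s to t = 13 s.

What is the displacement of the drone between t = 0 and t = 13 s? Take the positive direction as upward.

Net displacement equals the area under the velocity-time graph (areas below the axis count negative).
0–5 s: ½(-10 + 1)(5) = -22.5 m
5–11 s: ½(1 + -7)(6) = -18 m
11–13 s: -7 × 2 = -14 m
Net displacement = -54.5 m

-54.5 m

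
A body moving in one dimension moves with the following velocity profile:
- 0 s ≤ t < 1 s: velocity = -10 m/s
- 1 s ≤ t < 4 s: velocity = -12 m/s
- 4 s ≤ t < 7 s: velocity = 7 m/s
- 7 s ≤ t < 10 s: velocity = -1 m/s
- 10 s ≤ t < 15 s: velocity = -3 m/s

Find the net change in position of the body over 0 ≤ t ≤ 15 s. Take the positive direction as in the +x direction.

-43 m

Net displacement equals the area under the velocity-time graph (areas below the axis count negative).
0–1 s: -10 × 1 = -10 m
1–4 s: -12 × 3 = -36 m
4–7 s: 7 × 3 = 21 m
7–10 s: -1 × 3 = -3 m
10–15 s: -3 × 5 = -15 m
Net displacement = -43 m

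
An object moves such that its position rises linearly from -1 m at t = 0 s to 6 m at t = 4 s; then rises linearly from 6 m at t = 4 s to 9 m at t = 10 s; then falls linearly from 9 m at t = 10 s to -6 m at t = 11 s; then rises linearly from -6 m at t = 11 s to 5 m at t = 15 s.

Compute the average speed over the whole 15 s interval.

2.4 m/s

Average speed = (total path length)/(elapsed time); on a piecewise-linear x-t graph the path length is Σ|Δx|.
0–4 s: |Δx| = |6 − -1| = 7 m
4–10 s: |Δx| = |9 − 6| = 3 m
10–11 s: |Δx| = |-6 − 9| = 15 m
11–15 s: |Δx| = |5 − -6| = 11 m
Total path = 36 m; average speed = 36/15 = 2.4 m/s.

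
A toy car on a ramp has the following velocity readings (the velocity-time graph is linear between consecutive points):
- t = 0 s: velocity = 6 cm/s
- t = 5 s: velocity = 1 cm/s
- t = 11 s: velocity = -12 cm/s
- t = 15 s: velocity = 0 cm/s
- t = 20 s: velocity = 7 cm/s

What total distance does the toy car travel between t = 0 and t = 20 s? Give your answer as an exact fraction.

Distance (not displacement) is the total path length: add the absolute areas under v-t.
0–5 s: |½(6 + 1)(5)| = 17.5 cm
5–11 s: v = 0 at t = 71/13 s; triangle areas 3/13 + 432/13 = 435/13 cm
11–15 s: |½(-12 + 0)(4)| = 24 cm
15–20 s: |½(0 + 7)(5)| = 17.5 cm
Total distance = 1202/13 cm

1202/13 cm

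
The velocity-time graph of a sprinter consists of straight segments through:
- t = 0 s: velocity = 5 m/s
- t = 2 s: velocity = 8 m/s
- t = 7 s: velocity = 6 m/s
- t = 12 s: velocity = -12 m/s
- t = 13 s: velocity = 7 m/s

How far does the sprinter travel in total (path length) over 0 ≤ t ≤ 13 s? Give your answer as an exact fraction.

2967/38 m

Total distance travelled is ∫|v| dt — sum the magnitudes of each area piece.
0–2 s: |½(5 + 8)(2)| = 13 m
2–7 s: |½(8 + 6)(5)| = 35 m
7–12 s: v = 0 at t = 26/3 s; triangle areas 5 + 20 = 25 m
12–13 s: v = 0 at t = 240/19 s; triangle areas 72/19 + 49/38 = 193/38 m
Total distance = 2967/38 m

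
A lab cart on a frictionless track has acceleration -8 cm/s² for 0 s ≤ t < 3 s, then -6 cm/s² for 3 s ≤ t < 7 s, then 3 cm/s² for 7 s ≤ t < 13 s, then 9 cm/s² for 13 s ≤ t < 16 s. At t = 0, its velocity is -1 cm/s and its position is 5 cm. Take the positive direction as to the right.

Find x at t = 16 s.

-474.5 cm

On each constant-a segment, Δv = aΔt and Δx = v₀Δt + ½aΔt²; chain segment to segment.
0–3 s: v starts -1 cm/s; Δx = -1·3 + ½·-8·3² = -39 cm; v ends -25 cm/s.
3–7 s: v starts -25 cm/s; Δx = -25·4 + ½·-6·4² = -148 cm; v ends -49 cm/s.
7–13 s: v starts -49 cm/s; Δx = -49·6 + ½·3·6² = -240 cm; v ends -31 cm/s.
13–16 s: v starts -31 cm/s; Δx = -31·3 + ½·9·3² = -52.5 cm; v ends -4 cm/s.
x(16) = 5 + Σ Δx = -474.5 cm.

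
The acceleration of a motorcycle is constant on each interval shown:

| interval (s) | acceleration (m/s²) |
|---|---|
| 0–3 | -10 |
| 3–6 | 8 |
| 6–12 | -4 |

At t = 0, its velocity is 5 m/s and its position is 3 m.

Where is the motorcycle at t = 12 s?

On each constant-a segment, Δv = aΔt and Δx = v₀Δt + ½aΔt²; chain segment to segment.
0–3 s: v starts 5 m/s; Δx = 5·3 + ½·-10·3² = -30 m; v ends -25 m/s.
3–6 s: v starts -25 m/s; Δx = -25·3 + ½·8·3² = -39 m; v ends -1 m/s.
6–12 s: v starts -1 m/s; Δx = -1·6 + ½·-4·6² = -78 m; v ends -25 m/s.
x(12) = 3 + Σ Δx = -144 m.

-144 m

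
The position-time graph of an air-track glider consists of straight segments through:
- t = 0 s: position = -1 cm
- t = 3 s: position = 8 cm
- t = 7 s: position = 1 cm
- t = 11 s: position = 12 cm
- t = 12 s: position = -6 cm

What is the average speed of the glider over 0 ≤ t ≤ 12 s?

3.75 cm/s

Average speed = (total path length)/(elapsed time); on a piecewise-linear x-t graph the path length is Σ|Δx|.
0–3 s: |Δx| = |8 − -1| = 9 cm
3–7 s: |Δx| = |1 − 8| = 7 cm
7–11 s: |Δx| = |12 − 1| = 11 cm
11–12 s: |Δx| = |-6 − 12| = 18 cm
Total path = 45 cm; average speed = 45/12 = 3.75 cm/s.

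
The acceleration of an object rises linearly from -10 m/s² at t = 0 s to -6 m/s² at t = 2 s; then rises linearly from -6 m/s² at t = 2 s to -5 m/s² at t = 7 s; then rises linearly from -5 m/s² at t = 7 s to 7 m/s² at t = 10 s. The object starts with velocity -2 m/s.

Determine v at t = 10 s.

-42.5 m/s

Δv equals the area under the a-t graph; then v = v₀ + Δv.
0–2 s: ½(-10 + -6)(2) = -16 m/s
2–7 s: ½(-6 + -5)(5) = -27.5 m/s
7–10 s: ½(-5 + 7)(3) = 3 m/s
Δv = -40.5 m/s, so v(10) = -2 + (-40.5) = -42.5 m/s.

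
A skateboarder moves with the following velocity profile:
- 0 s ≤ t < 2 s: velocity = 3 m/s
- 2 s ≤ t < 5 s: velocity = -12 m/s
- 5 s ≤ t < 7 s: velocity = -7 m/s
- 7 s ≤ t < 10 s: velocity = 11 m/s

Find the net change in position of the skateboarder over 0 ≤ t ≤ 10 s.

-11 m

Net displacement equals the area under the velocity-time graph (areas below the axis count negative).
0–2 s: 3 × 2 = 6 m
2–5 s: -12 × 3 = -36 m
5–7 s: -7 × 2 = -14 m
7–10 s: 11 × 3 = 33 m
Net displacement = -11 m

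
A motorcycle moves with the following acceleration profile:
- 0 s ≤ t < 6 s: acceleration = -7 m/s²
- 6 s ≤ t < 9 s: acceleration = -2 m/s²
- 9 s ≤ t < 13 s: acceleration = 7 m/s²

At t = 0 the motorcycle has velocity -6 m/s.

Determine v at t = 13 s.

Δv equals the area under the a-t graph; then v = v₀ + Δv.
0–6 s: -7 × 6 = -42 m/s
6–9 s: -2 × 3 = -6 m/s
9–13 s: 7 × 4 = 28 m/s
Δv = -20 m/s, so v(13) = -6 + (-20) = -26 m/s.

-26 m/s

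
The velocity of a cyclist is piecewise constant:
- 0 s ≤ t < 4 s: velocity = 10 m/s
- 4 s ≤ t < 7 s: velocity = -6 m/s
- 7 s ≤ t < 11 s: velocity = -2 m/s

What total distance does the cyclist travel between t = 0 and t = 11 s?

66 m

Total distance travelled is ∫|v| dt — sum the magnitudes of each area piece.
0–4 s: |10| × 4 = 40 m
4–7 s: |-6| × 3 = 18 m
7–11 s: |-2| × 4 = 8 m
Total distance = 66 m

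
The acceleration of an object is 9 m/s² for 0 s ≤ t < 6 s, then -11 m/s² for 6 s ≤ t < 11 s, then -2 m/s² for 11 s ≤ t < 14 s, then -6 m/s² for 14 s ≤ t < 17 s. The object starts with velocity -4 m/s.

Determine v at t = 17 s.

Δv equals the area under the a-t graph; then v = v₀ + Δv.
0–6 s: 9 × 6 = 54 m/s
6–11 s: -11 × 5 = -55 m/s
11–14 s: -2 × 3 = -6 m/s
14–17 s: -6 × 3 = -18 m/s
Δv = -25 m/s, so v(17) = -4 + (-25) = -29 m/s.

-29 m/s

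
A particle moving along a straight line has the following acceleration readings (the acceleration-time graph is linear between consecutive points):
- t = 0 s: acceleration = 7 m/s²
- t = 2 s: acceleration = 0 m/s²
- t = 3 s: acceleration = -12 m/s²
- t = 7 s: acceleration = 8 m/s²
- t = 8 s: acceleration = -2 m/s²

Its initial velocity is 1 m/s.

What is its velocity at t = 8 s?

-3 m/s

Δv equals the area under the a-t graph; then v = v₀ + Δv.
0–2 s: ½(7 + 0)(2) = 7 m/s
2–3 s: ½(0 + -12)(1) = -6 m/s
3–7 s: ½(-12 + 8)(4) = -8 m/s
7–8 s: ½(8 + -2)(1) = 3 m/s
Δv = -4 m/s, so v(8) = 1 + (-4) = -3 m/s.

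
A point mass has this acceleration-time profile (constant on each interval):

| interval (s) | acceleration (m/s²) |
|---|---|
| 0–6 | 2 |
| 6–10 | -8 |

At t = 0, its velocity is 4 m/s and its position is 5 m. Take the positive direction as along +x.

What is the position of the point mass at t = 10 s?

65 m

On each constant-a segment, Δv = aΔt and Δx = v₀Δt + ½aΔt²; chain segment to segment.
0–6 s: v starts 4 m/s; Δx = 4·6 + ½·2·6² = 60 m; v ends 16 m/s.
6–10 s: v starts 16 m/s; Δx = 16·4 + ½·-8·4² = 0 m; v ends -16 m/s.
x(10) = 5 + Σ Δx = 65 m.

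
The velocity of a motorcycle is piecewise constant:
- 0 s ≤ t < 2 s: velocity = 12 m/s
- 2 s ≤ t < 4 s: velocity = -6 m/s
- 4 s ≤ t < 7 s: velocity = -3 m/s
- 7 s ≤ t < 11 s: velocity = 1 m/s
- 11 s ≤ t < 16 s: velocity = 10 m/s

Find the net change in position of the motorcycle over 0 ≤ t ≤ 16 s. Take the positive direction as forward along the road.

Net displacement equals the area under the velocity-time graph (areas below the axis count negative).
0–2 s: 12 × 2 = 24 m
2–4 s: -6 × 2 = -12 m
4–7 s: -3 × 3 = -9 m
7–11 s: 1 × 4 = 4 m
11–16 s: 10 × 5 = 50 m
Net displacement = 57 m

57 m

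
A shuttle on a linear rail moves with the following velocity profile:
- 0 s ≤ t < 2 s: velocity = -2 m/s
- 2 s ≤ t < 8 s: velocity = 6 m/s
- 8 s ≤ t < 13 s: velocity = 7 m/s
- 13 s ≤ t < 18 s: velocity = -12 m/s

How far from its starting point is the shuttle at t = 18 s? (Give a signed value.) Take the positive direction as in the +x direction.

Displacement is the signed area under the v-t curve.
0–2 s: -2 × 2 = -4 m
2–8 s: 6 × 6 = 36 m
8–13 s: 7 × 5 = 35 m
13–18 s: -12 × 5 = -60 m
Net displacement = 7 m

7 m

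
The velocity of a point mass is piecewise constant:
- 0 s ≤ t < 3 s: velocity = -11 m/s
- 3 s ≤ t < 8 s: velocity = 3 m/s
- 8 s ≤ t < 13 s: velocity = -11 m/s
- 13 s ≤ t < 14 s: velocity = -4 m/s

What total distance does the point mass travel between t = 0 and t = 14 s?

Distance (not displacement) is the total path length: add the absolute areas under v-t.
0–3 s: |-11| × 3 = 33 m
3–8 s: |3| × 5 = 15 m
8–13 s: |-11| × 5 = 55 m
13–14 s: |-4| × 1 = 4 m
Total distance = 107 m

107 m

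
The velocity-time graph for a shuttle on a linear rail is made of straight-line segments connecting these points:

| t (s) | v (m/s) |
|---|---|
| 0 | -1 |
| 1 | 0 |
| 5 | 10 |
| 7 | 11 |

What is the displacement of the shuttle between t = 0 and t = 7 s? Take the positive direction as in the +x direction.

40.5 m

Displacement is the signed area under the v-t curve.
0–1 s: ½(-1 + 0)(1) = -0.5 m
1–5 s: ½(0 + 10)(4) = 20 m
5–7 s: ½(10 + 11)(2) = 21 m
Net displacement = 40.5 m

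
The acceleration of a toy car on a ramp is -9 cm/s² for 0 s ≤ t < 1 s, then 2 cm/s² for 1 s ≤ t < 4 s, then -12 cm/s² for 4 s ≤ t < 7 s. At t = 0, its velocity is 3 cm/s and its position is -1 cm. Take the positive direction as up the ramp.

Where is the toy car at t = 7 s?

On each constant-a segment, Δv = aΔt and Δx = v₀Δt + ½aΔt²; chain segment to segment.
0–1 s: v starts 3 cm/s; Δx = 3·1 + ½·-9·1² = -1.5 cm; v ends -6 cm/s.
1–4 s: v starts -6 cm/s; Δx = -6·3 + ½·2·3² = -9 cm; v ends 0 cm/s.
4–7 s: v starts 0 cm/s; Δx = 0·3 + ½·-12·3² = -54 cm; v ends -36 cm/s.
x(7) = -1 + Σ Δx = -65.5 cm.

-65.5 cm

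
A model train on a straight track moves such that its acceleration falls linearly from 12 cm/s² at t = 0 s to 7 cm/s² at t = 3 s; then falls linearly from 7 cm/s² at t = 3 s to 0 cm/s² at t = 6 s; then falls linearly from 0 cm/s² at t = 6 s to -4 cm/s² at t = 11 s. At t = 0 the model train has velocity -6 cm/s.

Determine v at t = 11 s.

Δv equals the area under the a-t graph; then v = v₀ + Δv.
0–3 s: ½(12 + 7)(3) = 28.5 cm/s
3–6 s: ½(7 + 0)(3) = 10.5 cm/s
6–11 s: ½(0 + -4)(5) = -10 cm/s
Δv = 29 cm/s, so v(11) = -6 + (29) = 23 cm/s.

23 cm/s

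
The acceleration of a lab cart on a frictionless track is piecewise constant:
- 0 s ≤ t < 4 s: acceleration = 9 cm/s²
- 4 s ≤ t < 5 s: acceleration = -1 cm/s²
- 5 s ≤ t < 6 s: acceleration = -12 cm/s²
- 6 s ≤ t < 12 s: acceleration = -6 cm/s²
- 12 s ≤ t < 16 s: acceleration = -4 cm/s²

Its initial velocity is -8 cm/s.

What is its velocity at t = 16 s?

Δv equals the area under the a-t graph; then v = v₀ + Δv.
0–4 s: 9 × 4 = 36 cm/s
4–5 s: -1 × 1 = -1 cm/s
5–6 s: -12 × 1 = -12 cm/s
6–12 s: -6 × 6 = -36 cm/s
12–16 s: -4 × 4 = -16 cm/s
Δv = -29 cm/s, so v(16) = -8 + (-29) = -37 cm/s.

-37 cm/s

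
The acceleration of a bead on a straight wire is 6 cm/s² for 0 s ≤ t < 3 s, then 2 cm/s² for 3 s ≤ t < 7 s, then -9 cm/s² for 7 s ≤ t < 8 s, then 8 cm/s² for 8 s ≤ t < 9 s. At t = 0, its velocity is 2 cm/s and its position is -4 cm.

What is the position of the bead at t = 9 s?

On each constant-a segment, Δv = aΔt and Δx = v₀Δt + ½aΔt²; chain segment to segment.
0–3 s: v starts 2 cm/s; Δx = 2·3 + ½·6·3² = 33 cm; v ends 20 cm/s.
3–7 s: v starts 20 cm/s; Δx = 20·4 + ½·2·4² = 96 cm; v ends 28 cm/s.
7–8 s: v starts 28 cm/s; Δx = 28·1 + ½·-9·1² = 23.5 cm; v ends 19 cm/s.
8–9 s: v starts 19 cm/s; Δx = 19·1 + ½·8·1² = 23 cm; v ends 27 cm/s.
x(9) = -4 + Σ Δx = 171.5 cm.

171.5 cm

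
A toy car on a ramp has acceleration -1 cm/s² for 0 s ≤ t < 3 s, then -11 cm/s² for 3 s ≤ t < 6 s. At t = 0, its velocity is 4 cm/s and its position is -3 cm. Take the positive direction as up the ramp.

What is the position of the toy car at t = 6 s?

-42 cm

On each constant-a segment, Δv = aΔt and Δx = v₀Δt + ½aΔt²; chain segment to segment.
0–3 s: v starts 4 cm/s; Δx = 4·3 + ½·-1·3² = 7.5 cm; v ends 1 cm/s.
3–6 s: v starts 1 cm/s; Δx = 1·3 + ½·-11·3² = -46.5 cm; v ends -32 cm/s.
x(6) = -3 + Σ Δx = -42 cm.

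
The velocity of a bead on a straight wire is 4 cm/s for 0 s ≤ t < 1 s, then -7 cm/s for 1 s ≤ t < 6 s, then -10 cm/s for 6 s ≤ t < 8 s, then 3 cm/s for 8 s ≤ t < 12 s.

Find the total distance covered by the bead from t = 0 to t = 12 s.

71 cm

Total distance travelled is ∫|v| dt — sum the magnitudes of each area piece.
0–1 s: |4| × 1 = 4 cm
1–6 s: |-7| × 5 = 35 cm
6–8 s: |-10| × 2 = 20 cm
8–12 s: |3| × 4 = 12 cm
Total distance = 71 cm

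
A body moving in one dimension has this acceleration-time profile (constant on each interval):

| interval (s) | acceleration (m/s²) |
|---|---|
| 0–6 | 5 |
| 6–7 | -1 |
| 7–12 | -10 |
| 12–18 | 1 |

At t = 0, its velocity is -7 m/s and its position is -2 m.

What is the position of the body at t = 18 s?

-96.5 m

On each constant-a segment, Δv = aΔt and Δx = v₀Δt + ½aΔt²; chain segment to segment.
0–6 s: v starts -7 m/s; Δx = -7·6 + ½·5·6² = 48 m; v ends 23 m/s.
6–7 s: v starts 23 m/s; Δx = 23·1 + ½·-1·1² = 22.5 m; v ends 22 m/s.
7–12 s: v starts 22 m/s; Δx = 22·5 + ½·-10·5² = -15 m; v ends -28 m/s.
12–18 s: v starts -28 m/s; Δx = -28·6 + ½·1·6² = -150 m; v ends -22 m/s.
x(18) = -2 + Σ Δx = -96.5 m.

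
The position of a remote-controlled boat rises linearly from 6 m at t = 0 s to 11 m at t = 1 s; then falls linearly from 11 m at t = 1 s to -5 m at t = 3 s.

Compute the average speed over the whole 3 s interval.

7 m/s

Average speed = (total path length)/(elapsed time); on a piecewise-linear x-t graph the path length is Σ|Δx|.
0–1 s: |Δx| = |11 − 6| = 5 m
1–3 s: |Δx| = |-5 − 11| = 16 m
Total path = 21 m; average speed = 21/3 = 7 m/s.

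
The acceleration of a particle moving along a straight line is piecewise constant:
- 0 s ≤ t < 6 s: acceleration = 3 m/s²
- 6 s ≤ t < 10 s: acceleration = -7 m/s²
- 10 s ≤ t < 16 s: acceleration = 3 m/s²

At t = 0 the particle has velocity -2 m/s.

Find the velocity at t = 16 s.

Δv equals the area under the a-t graph; then v = v₀ + Δv.
0–6 s: 3 × 6 = 18 m/s
6–10 s: -7 × 4 = -28 m/s
10–16 s: 3 × 6 = 18 m/s
Δv = 8 m/s, so v(16) = -2 + (8) = 6 m/s.

6 m/s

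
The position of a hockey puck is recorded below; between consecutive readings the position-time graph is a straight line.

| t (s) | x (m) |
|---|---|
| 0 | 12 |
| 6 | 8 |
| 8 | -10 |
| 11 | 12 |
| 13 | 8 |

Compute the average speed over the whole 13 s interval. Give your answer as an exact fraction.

48/13 m/s

Average speed = (total path length)/(elapsed time); on a piecewise-linear x-t graph the path length is Σ|Δx|.
0–6 s: |Δx| = |8 − 12| = 4 m
6–8 s: |Δx| = |-10 − 8| = 18 m
8–11 s: |Δx| = |12 − -10| = 22 m
11–13 s: |Δx| = |8 − 12| = 4 m
Total path = 48 m; average speed = 48/13 = 48/13 m/s.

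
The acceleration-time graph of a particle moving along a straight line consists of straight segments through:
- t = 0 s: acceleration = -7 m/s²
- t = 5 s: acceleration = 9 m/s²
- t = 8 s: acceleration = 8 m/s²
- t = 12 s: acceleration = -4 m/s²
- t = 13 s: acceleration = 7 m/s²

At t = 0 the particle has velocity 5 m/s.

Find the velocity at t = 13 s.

Δv equals the area under the a-t graph; then v = v₀ + Δv.
0–5 s: ½(-7 + 9)(5) = 5 m/s
5–8 s: ½(9 + 8)(3) = 25.5 m/s
8–12 s: ½(8 + -4)(4) = 8 m/s
12–13 s: ½(-4 + 7)(1) = 1.5 m/s
Δv = 40 m/s, so v(13) = 5 + (40) = 45 m/s.

45 m/s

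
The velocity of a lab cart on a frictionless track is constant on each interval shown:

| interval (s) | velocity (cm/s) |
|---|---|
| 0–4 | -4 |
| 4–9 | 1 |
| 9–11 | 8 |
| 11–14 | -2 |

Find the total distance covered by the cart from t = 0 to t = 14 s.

Distance (not displacement) is the total path length: add the absolute areas under v-t.
0–4 s: |-4| × 4 = 16 cm
4–9 s: |1| × 5 = 5 cm
9–11 s: |8| × 2 = 16 cm
11–14 s: |-2| × 3 = 6 cm
Total distance = 43 cm

43 cm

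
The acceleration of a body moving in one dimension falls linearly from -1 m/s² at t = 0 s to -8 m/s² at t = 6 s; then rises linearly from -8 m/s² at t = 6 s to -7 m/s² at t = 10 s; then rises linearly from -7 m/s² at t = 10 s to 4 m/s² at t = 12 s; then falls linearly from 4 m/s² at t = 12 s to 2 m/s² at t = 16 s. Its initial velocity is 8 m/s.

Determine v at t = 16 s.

-40 m/s

Δv equals the area under the a-t graph; then v = v₀ + Δv.
0–6 s: ½(-1 + -8)(6) = -27 m/s
6–10 s: ½(-8 + -7)(4) = -30 m/s
10–12 s: ½(-7 + 4)(2) = -3 m/s
12–16 s: ½(4 + 2)(4) = 12 m/s
Δv = -48 m/s, so v(16) = 8 + (-48) = -40 m/s.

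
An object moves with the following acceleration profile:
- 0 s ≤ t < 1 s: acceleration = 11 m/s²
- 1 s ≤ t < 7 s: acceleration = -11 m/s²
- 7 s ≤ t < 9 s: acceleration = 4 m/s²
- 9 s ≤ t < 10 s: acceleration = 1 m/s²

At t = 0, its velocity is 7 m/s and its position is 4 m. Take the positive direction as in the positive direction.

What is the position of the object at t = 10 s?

On each constant-a segment, Δv = aΔt and Δx = v₀Δt + ½aΔt²; chain segment to segment.
0–1 s: v starts 7 m/s; Δx = 7·1 + ½·11·1² = 12.5 m; v ends 18 m/s.
1–7 s: v starts 18 m/s; Δx = 18·6 + ½·-11·6² = -90 m; v ends -48 m/s.
7–9 s: v starts -48 m/s; Δx = -48·2 + ½·4·2² = -88 m; v ends -40 m/s.
9–10 s: v starts -40 m/s; Δx = -40·1 + ½·1·1² = -39.5 m; v ends -39 m/s.
x(10) = 4 + Σ Δx = -201 m.

-201 m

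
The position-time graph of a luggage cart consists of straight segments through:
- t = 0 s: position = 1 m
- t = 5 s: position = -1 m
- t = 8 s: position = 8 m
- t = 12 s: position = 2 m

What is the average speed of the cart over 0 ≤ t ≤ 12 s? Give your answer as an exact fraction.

Average speed = (total path length)/(elapsed time); on a piecewise-linear x-t graph the path length is Σ|Δx|.
0–5 s: |Δx| = |-1 − 1| = 2 m
5–8 s: |Δx| = |8 − -1| = 9 m
8–12 s: |Δx| = |2 − 8| = 6 m
Total path = 17 m; average speed = 17/12 = 17/12 m/s.

17/12 m/s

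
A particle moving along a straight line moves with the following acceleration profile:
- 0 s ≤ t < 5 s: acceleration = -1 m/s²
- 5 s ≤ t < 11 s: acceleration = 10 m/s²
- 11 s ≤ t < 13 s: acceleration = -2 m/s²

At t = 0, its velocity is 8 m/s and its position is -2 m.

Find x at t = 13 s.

On each constant-a segment, Δv = aΔt and Δx = v₀Δt + ½aΔt²; chain segment to segment.
0–5 s: v starts 8 m/s; Δx = 8·5 + ½·-1·5² = 27.5 m; v ends 3 m/s.
5–11 s: v starts 3 m/s; Δx = 3·6 + ½·10·6² = 198 m; v ends 63 m/s.
11–13 s: v starts 63 m/s; Δx = 63·2 + ½·-2·2² = 122 m; v ends 59 m/s.
x(13) = -2 + Σ Δx = 345.5 m.

345.5 m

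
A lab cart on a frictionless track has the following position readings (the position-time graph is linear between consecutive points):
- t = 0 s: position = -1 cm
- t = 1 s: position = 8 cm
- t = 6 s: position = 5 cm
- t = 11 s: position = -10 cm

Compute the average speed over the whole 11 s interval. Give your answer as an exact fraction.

Average speed = (total path length)/(elapsed time); on a piecewise-linear x-t graph the path length is Σ|Δx|.
0–1 s: |Δx| = |8 − -1| = 9 cm
1–6 s: |Δx| = |5 − 8| = 3 cm
6–11 s: |Δx| = |-10 − 5| = 15 cm
Total path = 27 cm; average speed = 27/11 = 27/11 cm/s.

27/11 cm/s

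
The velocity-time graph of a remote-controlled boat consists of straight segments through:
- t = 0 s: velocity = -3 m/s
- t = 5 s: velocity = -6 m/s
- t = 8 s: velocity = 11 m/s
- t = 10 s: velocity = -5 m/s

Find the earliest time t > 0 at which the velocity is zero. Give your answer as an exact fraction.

v changes sign on 5–8 s (from -6 to 11); the graph is linear there, so v = 0 at t = 5 + (6)·(8 − 5)/(11 − -6) = 103/17 s.

t = 103/17 s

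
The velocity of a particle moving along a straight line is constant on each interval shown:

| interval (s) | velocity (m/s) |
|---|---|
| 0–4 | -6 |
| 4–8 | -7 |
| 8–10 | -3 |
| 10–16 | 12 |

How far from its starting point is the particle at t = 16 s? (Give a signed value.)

14 m

Displacement is the signed area under the v-t curve.
0–4 s: -6 × 4 = -24 m
4–8 s: -7 × 4 = -28 m
8–10 s: -3 × 2 = -6 m
10–16 s: 12 × 6 = 72 m
Net displacement = 14 m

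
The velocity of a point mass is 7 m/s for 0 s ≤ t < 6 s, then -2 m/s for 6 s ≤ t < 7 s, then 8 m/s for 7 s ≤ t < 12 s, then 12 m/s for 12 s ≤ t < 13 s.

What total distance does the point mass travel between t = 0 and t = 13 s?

96 m

Total distance travelled is ∫|v| dt — sum the magnitudes of each area piece.
0–6 s: |7| × 6 = 42 m
6–7 s: |-2| × 1 = 2 m
7–12 s: |8| × 5 = 40 m
12–13 s: |12| × 1 = 12 m
Total distance = 96 m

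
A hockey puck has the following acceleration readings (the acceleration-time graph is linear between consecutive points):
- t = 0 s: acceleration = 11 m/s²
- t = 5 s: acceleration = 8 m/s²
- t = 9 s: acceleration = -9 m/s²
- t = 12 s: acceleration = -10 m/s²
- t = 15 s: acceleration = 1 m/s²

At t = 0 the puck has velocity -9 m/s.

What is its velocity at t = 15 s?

Δv equals the area under the a-t graph; then v = v₀ + Δv.
0–5 s: ½(11 + 8)(5) = 47.5 m/s
5–9 s: ½(8 + -9)(4) = -2 m/s
9–12 s: ½(-9 + -10)(3) = -28.5 m/s
12–15 s: ½(-10 + 1)(3) = -13.5 m/s
Δv = 3.5 m/s, so v(15) = -9 + (3.5) = -5.5 m/s.

-5.5 m/s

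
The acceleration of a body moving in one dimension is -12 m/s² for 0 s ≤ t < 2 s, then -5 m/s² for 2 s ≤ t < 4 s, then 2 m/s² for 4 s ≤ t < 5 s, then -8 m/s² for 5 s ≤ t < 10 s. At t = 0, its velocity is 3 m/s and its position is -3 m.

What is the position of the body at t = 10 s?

On each constant-a segment, Δv = aΔt and Δx = v₀Δt + ½aΔt²; chain segment to segment.
0–2 s: v starts 3 m/s; Δx = 3·2 + ½·-12·2² = -18 m; v ends -21 m/s.
2–4 s: v starts -21 m/s; Δx = -21·2 + ½·-5·2² = -52 m; v ends -31 m/s.
4–5 s: v starts -31 m/s; Δx = -31·1 + ½·2·1² = -30 m; v ends -29 m/s.
5–10 s: v starts -29 m/s; Δx = -29·5 + ½·-8·5² = -245 m; v ends -69 m/s.
x(10) = -3 + Σ Δx = -348 m.

-348 m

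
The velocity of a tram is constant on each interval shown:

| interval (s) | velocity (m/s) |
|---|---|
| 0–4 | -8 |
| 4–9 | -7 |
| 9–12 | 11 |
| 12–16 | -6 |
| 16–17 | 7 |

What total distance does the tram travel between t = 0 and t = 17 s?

Total distance travelled is ∫|v| dt — sum the magnitudes of each area piece.
0–4 s: |-8| × 4 = 32 m
4–9 s: |-7| × 5 = 35 m
9–12 s: |11| × 3 = 33 m
12–16 s: |-6| × 4 = 24 m
16–17 s: |7| × 1 = 7 m
Total distance = 131 m

131 m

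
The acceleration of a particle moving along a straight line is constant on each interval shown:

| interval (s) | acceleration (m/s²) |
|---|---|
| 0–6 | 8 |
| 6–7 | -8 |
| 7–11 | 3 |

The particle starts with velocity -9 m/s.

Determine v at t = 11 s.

Δv equals the area under the a-t graph; then v = v₀ + Δv.
0–6 s: 8 × 6 = 48 m/s
6–7 s: -8 × 1 = -8 m/s
7–11 s: 3 × 4 = 12 m/s
Δv = 52 m/s, so v(11) = -9 + (52) = 43 m/s.

43 m/s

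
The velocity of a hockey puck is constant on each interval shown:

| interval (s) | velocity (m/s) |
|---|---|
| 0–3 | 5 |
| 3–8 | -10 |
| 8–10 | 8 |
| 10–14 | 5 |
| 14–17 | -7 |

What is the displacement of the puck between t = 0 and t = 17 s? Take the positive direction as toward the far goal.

-20 m

Net displacement equals the area under the velocity-time graph (areas below the axis count negative).
0–3 s: 5 × 3 = 15 m
3–8 s: -10 × 5 = -50 m
8–10 s: 8 × 2 = 16 m
10–14 s: 5 × 4 = 20 m
14–17 s: -7 × 3 = -21 m
Net displacement = -20 m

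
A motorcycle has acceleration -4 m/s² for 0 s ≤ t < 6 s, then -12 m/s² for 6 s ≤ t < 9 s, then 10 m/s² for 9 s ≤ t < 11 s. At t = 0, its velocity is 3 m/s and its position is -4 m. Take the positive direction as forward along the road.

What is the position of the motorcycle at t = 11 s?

-269 m

On each constant-a segment, Δv = aΔt and Δx = v₀Δt + ½aΔt²; chain segment to segment.
0–6 s: v starts 3 m/s; Δx = 3·6 + ½·-4·6² = -54 m; v ends -21 m/s.
6–9 s: v starts -21 m/s; Δx = -21·3 + ½·-12·3² = -117 m; v ends -57 m/s.
9–11 s: v starts -57 m/s; Δx = -57·2 + ½·10·2² = -94 m; v ends -37 m/s.
x(11) = -4 + Σ Δx = -269 m.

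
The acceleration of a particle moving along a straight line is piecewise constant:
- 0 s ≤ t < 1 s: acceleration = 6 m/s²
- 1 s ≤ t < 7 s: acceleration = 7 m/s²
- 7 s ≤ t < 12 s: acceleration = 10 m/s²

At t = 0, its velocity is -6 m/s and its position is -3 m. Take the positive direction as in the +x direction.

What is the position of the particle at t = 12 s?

455 m

On each constant-a segment, Δv = aΔt and Δx = v₀Δt + ½aΔt²; chain segment to segment.
0–1 s: v starts -6 m/s; Δx = -6·1 + ½·6·1² = -3 m; v ends 0 m/s.
1–7 s: v starts 0 m/s; Δx = 0·6 + ½·7·6² = 126 m; v ends 42 m/s.
7–12 s: v starts 42 m/s; Δx = 42·5 + ½·10·5² = 335 m; v ends 92 m/s.
x(12) = -3 + Σ Δx = 455 m.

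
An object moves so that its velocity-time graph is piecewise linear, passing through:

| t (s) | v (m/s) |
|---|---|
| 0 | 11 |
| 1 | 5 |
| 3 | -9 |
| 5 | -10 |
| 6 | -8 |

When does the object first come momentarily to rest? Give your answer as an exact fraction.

t = 12/7 s

v changes sign on 1–3 s (from 5 to -9); the graph is linear there, so v = 0 at t = 1 + (-5)·(3 − 1)/(-9 − 5) = 12/7 s.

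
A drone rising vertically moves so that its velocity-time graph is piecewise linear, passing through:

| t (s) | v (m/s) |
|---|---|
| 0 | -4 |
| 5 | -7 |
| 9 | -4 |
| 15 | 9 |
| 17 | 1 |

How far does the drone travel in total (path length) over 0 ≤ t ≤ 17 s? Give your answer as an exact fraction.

2129/26 m

Distance (not displacement) is the total path length: add the absolute areas under v-t.
0–5 s: |½(-4 + -7)(5)| = 27.5 m
5–9 s: |½(-7 + -4)(4)| = 22 m
9–15 s: v = 0 at t = 141/13 s; triangle areas 48/13 + 243/13 = 291/13 m
15–17 s: |½(9 + 1)(2)| = 10 m
Total distance = 2129/26 m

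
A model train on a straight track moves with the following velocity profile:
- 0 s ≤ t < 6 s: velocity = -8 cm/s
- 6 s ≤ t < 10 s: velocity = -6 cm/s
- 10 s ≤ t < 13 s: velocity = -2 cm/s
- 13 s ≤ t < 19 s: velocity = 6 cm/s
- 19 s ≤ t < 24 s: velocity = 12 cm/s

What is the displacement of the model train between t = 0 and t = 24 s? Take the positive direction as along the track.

18 cm

Net displacement equals the area under the velocity-time graph (areas below the axis count negative).
0–6 s: -8 × 6 = -48 cm
6–10 s: -6 × 4 = -24 cm
10–13 s: -2 × 3 = -6 cm
13–19 s: 6 × 6 = 36 cm
19–24 s: 12 × 5 = 60 cm
Net displacement = 18 cm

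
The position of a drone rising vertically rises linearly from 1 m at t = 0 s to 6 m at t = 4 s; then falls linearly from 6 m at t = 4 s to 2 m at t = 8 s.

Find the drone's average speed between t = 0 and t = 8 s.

Average speed = (total path length)/(elapsed time); on a piecewise-linear x-t graph the path length is Σ|Δx|.
0–4 s: |Δx| = |6 − 1| = 5 m
4–8 s: |Δx| = |2 − 6| = 4 m
Total path = 9 m; average speed = 9/8 = 1.125 m/s.

1.125 m/s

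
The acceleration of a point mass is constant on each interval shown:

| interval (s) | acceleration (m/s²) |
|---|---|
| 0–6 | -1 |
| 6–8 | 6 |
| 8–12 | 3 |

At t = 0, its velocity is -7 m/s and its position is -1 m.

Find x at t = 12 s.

On each constant-a segment, Δv = aΔt and Δx = v₀Δt + ½aΔt²; chain segment to segment.
0–6 s: v starts -7 m/s; Δx = -7·6 + ½·-1·6² = -60 m; v ends -13 m/s.
6–8 s: v starts -13 m/s; Δx = -13·2 + ½·6·2² = -14 m; v ends -1 m/s.
8–12 s: v starts -1 m/s; Δx = -1·4 + ½·3·4² = 20 m; v ends 11 m/s.
x(12) = -1 + Σ Δx = -55 m.

-55 m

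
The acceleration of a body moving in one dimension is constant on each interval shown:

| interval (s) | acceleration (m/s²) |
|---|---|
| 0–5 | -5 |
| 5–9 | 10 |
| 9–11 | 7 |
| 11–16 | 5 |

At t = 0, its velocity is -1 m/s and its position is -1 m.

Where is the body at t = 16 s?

152 m

On each constant-a segment, Δv = aΔt and Δx = v₀Δt + ½aΔt²; chain segment to segment.
0–5 s: v starts -1 m/s; Δx = -1·5 + ½·-5·5² = -67.5 m; v ends -26 m/s.
5–9 s: v starts -26 m/s; Δx = -26·4 + ½·10·4² = -24 m; v ends 14 m/s.
9–11 s: v starts 14 m/s; Δx = 14·2 + ½·7·2² = 42 m; v ends 28 m/s.
11–16 s: v starts 28 m/s; Δx = 28·5 + ½·5·5² = 202.5 m; v ends 53 m/s.
x(16) = -1 + Σ Δx = 152 m.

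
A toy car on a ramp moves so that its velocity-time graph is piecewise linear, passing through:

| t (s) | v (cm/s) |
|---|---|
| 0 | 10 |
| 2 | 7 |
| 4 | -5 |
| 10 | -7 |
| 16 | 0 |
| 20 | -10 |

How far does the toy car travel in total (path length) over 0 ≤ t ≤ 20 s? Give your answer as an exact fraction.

Total distance travelled is ∫|v| dt — sum the magnitudes of each area piece.
0–2 s: |½(10 + 7)(2)| = 17 cm
2–4 s: v = 0 at t = 19/6 s; triangle areas 49/12 + 25/12 = 37/6 cm
4–10 s: |½(-5 + -7)(6)| = 36 cm
10–16 s: |½(-7 + 0)(6)| = 21 cm
16–20 s: |½(0 + -10)(4)| = 20 cm
Total distance = 601/6 cm

601/6 cm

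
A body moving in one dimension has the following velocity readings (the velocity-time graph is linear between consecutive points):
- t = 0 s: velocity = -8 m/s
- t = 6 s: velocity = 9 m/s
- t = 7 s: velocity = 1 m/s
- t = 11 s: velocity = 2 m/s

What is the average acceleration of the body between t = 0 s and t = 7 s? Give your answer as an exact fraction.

9/7 m/s²

Average acceleration = Δv/Δt = (1 − -8)/(7 − 0) = 9/7 m/s².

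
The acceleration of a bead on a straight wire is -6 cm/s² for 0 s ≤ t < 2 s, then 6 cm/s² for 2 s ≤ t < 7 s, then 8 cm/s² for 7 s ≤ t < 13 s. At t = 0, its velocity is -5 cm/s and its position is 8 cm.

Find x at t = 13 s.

198 cm

On each constant-a segment, Δv = aΔt and Δx = v₀Δt + ½aΔt²; chain segment to segment.
0–2 s: v starts -5 cm/s; Δx = -5·2 + ½·-6·2² = -22 cm; v ends -17 cm/s.
2–7 s: v starts -17 cm/s; Δx = -17·5 + ½·6·5² = -10 cm; v ends 13 cm/s.
7–13 s: v starts 13 cm/s; Δx = 13·6 + ½·8·6² = 222 cm; v ends 61 cm/s.
x(13) = 8 + Σ Δx = 198 cm.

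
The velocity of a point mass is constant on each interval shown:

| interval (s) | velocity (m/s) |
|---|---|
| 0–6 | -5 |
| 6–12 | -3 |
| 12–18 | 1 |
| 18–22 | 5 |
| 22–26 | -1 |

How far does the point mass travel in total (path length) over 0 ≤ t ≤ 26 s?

78 m

Total distance travelled is ∫|v| dt — sum the magnitudes of each area piece.
0–6 s: |-5| × 6 = 30 m
6–12 s: |-3| × 6 = 18 m
12–18 s: |1| × 6 = 6 m
18–22 s: |5| × 4 = 20 m
22–26 s: |-1| × 4 = 4 m
Total distance = 78 m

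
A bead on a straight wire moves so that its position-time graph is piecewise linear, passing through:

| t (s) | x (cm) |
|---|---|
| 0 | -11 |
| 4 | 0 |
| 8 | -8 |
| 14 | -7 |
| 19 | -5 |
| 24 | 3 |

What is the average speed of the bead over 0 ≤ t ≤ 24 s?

1.25 cm/s

Average speed = (total path length)/(elapsed time); on a piecewise-linear x-t graph the path length is Σ|Δx|.
0–4 s: |Δx| = |0 − -11| = 11 cm
4–8 s: |Δx| = |-8 − 0| = 8 cm
8–14 s: |Δx| = |-7 − -8| = 1 cm
14–19 s: |Δx| = |-5 − -7| = 2 cm
19–24 s: |Δx| = |3 − -5| = 8 cm
Total path = 30 cm; average speed = 30/24 = 1.25 cm/s.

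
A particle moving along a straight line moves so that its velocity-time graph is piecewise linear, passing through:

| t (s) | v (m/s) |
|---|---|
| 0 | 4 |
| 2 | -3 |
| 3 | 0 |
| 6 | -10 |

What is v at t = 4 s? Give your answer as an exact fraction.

On 3–6 s the graph is linear from 0 to -10 m/s: v(4) = 0 + (-10 − 0)·(4 − 3)/(6 − 3) = -10/3 m/s.

-10/3 m/s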